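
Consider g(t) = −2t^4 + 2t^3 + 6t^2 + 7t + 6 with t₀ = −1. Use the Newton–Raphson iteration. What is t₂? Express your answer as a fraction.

−28922/26349

g'(t) = −8t^3 + 6t^2 + 12t + 7.
g(−1) = 1, g'(−1) = 9, so t₁ = (−1) − 1/9 = −10/9.
g(−10/9) = −1064/6561, g'(−10/9) = 8783/729, so t₂ = (−10/9) − (−1064/6561)/(8783/729) = −28922/26349.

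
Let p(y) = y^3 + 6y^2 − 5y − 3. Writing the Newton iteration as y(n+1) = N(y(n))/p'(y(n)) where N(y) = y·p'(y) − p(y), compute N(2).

p'(y) = 3y^2 + 12y − 5.
N(y) = y·p'(y) − p(y) = y·(3y^2 + 12y − 5) − (y^3 + 6y^2 − 5y − 3) = 2y^3 + 6y^2 + 3.
N(2) = 43.

43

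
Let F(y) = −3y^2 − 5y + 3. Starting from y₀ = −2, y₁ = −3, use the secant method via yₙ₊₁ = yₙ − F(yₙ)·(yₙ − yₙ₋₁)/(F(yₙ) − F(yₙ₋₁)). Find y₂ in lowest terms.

F(−2) = 1, F(−3) = −9. y₂ = (−3) − (−9)·((−3) − (−2))/((−9) − 1) = −21/10.

−21/10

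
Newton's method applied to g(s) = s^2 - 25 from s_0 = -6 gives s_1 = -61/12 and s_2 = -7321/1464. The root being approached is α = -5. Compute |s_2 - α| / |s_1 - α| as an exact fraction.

s_1 - α = -61/12 - (-5) = -61/12 + 5 = -1/12, so |s_1 - α| = 1/12.
s_2 - α = -7321/1464 - (-5) = -7321/1464 + 5 = -1/1464, so |s_2 - α| = 1/1464.
Ratio = (1/1464) / (1/12) = 1/122.

1/122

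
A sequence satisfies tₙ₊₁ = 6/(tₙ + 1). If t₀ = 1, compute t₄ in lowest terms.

30/17

t₁ = 6/(1 + 1) = 3.
t₂ = 6/(3 + 1) = 3/2.
t₃ = 6/(3/2 + 1) = 12/5.
t₄ = 6/(12/5 + 1) = 30/17.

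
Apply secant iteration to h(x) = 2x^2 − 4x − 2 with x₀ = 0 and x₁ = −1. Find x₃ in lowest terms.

−2/5

h(0) = −2, h(−1) = 4. x₂ = (−1) − 4·((−1) − 0)/(4 − (−2)) = −1/3.
h(−1) = 4, h(−1/3) = −4/9. x₃ = (−1/3) − (−4/9)·((−1/3) − (−1))/((−4/9) − 4) = −2/5.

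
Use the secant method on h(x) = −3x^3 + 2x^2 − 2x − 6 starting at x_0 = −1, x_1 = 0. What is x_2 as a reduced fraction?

h(−1) = 1, h(0) = −6. x_2 = 0 − (−6)·(0 − (−1))/((−6) − 1) = −6/7.

−6/7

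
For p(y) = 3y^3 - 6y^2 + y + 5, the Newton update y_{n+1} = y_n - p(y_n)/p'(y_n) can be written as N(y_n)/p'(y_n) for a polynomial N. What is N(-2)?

-77

p'(y) = 9y^2 - 12y + 1.
N(y) = y·p'(y) - p(y) = y·(9y^2 - 12y + 1) - (3y^3 - 6y^2 + y + 5) = 6y^3 - 6y^2 - 5.
N(-2) = -77.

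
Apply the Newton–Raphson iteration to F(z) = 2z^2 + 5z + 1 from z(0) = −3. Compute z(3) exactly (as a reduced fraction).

−506321/221991

F'(z) = 4z + 5.
F(−3) = 4, F'(−3) = −7, so z(1) = (−3) − 4/(−7) = −17/7.
F(−17/7) = 32/49, F'(−17/7) = −33/7, so z(2) = (−17/7) − (32/49)/(−33/7) = −529/231.
F(−529/231) = 2048/53361, F'(−529/231) = −961/231, so z(3) = (−529/231) − (2048/53361)/(−961/231) = −506321/221991.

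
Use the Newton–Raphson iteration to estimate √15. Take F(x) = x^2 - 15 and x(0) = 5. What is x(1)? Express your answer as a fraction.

F'(x) = 2x.
F(5) = 10, F'(5) = 10, so x(1) = 5 - 10/10 = 4.

4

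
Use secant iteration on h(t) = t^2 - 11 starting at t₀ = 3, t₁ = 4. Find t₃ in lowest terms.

169/51

h(3) = -2, h(4) = 5. t₂ = 4 - 5·(4 - 3)/(5 - (-2)) = 23/7.
h(4) = 5, h(23/7) = -10/49. t₃ = (23/7) - (-10/49)·((23/7) - 4)/((-10/49) - 5) = 169/51.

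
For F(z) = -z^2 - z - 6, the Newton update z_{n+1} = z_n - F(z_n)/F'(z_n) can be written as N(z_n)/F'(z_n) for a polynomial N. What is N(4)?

F'(z) = -2z - 1.
N(z) = z·F'(z) - F(z) = z·(-2z - 1) - (-z^2 - z - 6) = -z^2 + 6.
N(4) = -10.

-10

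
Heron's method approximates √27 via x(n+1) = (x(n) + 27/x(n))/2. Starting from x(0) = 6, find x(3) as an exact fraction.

x(1) = (6 + 27/6)/2 = 21/4.
x(2) = (21/4 + 27/(21/4))/2 = 291/56.
x(3) = (291/56 + 27/(291/56))/2 = 56451/10864.

56451/10864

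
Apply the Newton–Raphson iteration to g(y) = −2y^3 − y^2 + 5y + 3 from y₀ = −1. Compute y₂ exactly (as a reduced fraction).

−3/5

g'(y) = −6y^2 − 2y + 5.
g(−1) = −1, g'(−1) = 1, so y₁ = (−1) − (−1)/1 = 0.
g(0) = 3, g'(0) = 5, so y₂ = 0 − 3/5 = −3/5.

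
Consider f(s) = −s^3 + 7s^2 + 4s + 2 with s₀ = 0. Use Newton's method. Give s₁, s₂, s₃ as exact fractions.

f'(s) = −3s^2 + 14s + 4.
f(0) = 2, f'(0) = 4, so s₁ = 0 − 2/4 = −1/2.
f(−1/2) = 15/8, f'(−1/2) = −15/4, so s₂ = (−1/2) − (15/8)/(−15/4) = 0.
f(0) = 2, f'(0) = 4, so s₃ = 0 − 2/4 = −1/2.

s₁ = −1/2, s₂ = 0, s₃ = −1/2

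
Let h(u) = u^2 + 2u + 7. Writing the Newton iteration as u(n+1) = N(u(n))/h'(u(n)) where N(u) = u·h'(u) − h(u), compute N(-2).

−3

h'(u) = 2u + 2.
N(u) = u·h'(u) − h(u) = u·(2u + 2) − (u^2 + 2u + 7) = u^2 − 7.
N(-2) = −3.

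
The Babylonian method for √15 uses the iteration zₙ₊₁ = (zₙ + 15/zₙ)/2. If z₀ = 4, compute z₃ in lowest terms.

7380481/1905632

z₁ = (4 + 15/4)/2 = 31/8.
z₂ = (31/8 + 15/(31/8))/2 = 1921/496.
z₃ = (1921/496 + 15/(1921/496))/2 = 7380481/1905632.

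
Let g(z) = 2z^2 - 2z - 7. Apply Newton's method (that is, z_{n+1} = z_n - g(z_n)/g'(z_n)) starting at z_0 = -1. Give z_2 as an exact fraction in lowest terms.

g'(z) = 4z - 2.
g(-1) = -3, g'(-1) = -6, so z_1 = (-1) - (-3)/(-6) = -3/2.
g(-3/2) = 1/2, g'(-3/2) = -8, so z_2 = (-3/2) - (1/2)/(-8) = -23/16.

-23/16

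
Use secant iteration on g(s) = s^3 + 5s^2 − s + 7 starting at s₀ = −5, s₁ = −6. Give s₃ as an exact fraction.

−257659/47639

g(−5) = 12, g(−6) = −23. s₂ = (−6) − (−23)·((−6) − (−5))/((−23) − 12) = −187/35.
g(−6) = −23, g(−187/35) = 109572/42875. s₃ = (−187/35) − (109572/42875)·((−187/35) − (−6))/((109572/42875) − (−23)) = −257659/47639.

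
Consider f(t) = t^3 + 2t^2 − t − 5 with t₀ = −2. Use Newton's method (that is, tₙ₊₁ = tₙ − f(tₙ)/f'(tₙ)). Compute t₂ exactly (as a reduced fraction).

f'(t) = 3t^2 + 4t − 1.
f(−2) = −3, f'(−2) = 3, so t₁ = (−2) − (−3)/3 = −1.
f(−1) = −3, f'(−1) = −2, so t₂ = (−1) − (−3)/(−2) = −5/2.

−5/2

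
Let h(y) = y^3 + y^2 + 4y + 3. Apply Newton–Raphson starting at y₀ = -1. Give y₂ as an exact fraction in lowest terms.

-47/60

h'(y) = 3y^2 + 2y + 4.
h(-1) = -1, h'(-1) = 5, so y₁ = (-1) - (-1)/5 = -4/5.
h(-4/5) = -9/125, h'(-4/5) = 108/25, so y₂ = (-4/5) - (-9/125)/(108/25) = -47/60.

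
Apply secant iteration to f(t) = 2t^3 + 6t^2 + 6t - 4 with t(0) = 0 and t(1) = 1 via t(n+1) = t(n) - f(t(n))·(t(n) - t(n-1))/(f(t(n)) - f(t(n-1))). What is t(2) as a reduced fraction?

f(0) = -4, f(1) = 10. t(2) = 1 - 10·(1 - 0)/(10 - (-4)) = 2/7.

2/7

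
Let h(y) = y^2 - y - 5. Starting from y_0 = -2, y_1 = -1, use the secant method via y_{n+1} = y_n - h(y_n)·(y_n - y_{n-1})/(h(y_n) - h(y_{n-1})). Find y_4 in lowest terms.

-163/91

h(-2) = 1, h(-1) = -3. y_2 = (-1) - (-3)·((-1) - (-2))/((-3) - 1) = -7/4.
h(-1) = -3, h(-7/4) = -3/16. y_3 = (-7/4) - (-3/16)·((-7/4) - (-1))/((-3/16) - (-3)) = -9/5.
h(-7/4) = -3/16, h(-9/5) = 1/25. y_4 = (-9/5) - (1/25)·((-9/5) - (-7/4))/((1/25) - (-3/16)) = -163/91.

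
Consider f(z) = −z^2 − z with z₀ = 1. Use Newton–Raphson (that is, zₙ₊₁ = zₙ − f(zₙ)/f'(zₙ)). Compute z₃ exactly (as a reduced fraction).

f'(z) = −2z − 1.
f(1) = −2, f'(1) = −3, so z₁ = 1 − (−2)/(−3) = 1/3.
f(1/3) = −4/9, f'(1/3) = −5/3, so z₂ = (1/3) − (−4/9)/(−5/3) = 1/15.
f(1/15) = −16/225, f'(1/15) = −17/15, so z₃ = (1/15) − (−16/225)/(−17/15) = 1/255.

1/255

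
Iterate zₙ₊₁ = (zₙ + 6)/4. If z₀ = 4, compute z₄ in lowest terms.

z₁ = (4 + 6)/4 = 5/2.
z₂ = ((5/2) + 6)/4 = 17/8.
z₃ = ((17/8) + 6)/4 = 65/32.
z₄ = ((65/32) + 6)/4 = 257/128.

257/128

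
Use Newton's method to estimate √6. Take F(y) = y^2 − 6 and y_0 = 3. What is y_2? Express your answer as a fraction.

49/20

F'(y) = 2y.
F(3) = 3, F'(3) = 6, so y_1 = 3 − 3/6 = 5/2.
F(5/2) = 1/4, F'(5/2) = 5, so y_2 = (5/2) − (1/4)/5 = 49/20.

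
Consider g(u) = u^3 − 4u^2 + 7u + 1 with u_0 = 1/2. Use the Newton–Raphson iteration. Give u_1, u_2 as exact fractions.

u_1 = −7/15, u_2 = −7001/38430

g'(u) = 3u^2 − 8u + 7.
g(1/2) = 29/8, g'(1/2) = 15/4, so u_1 = (1/2) − (29/8)/(15/4) = −7/15.
g(−7/15) = −10933/3375, g'(−7/15) = 854/75, so u_2 = (−7/15) − (−10933/3375)/(854/75) = −7001/38430.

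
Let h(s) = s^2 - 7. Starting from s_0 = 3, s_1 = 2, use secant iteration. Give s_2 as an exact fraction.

13/5

h(3) = 2, h(2) = -3. s_2 = 2 - (-3)·(2 - 3)/((-3) - 2) = 13/5.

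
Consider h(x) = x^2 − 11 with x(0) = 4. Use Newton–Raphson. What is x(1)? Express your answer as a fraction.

h'(x) = 2x.
h(4) = 5, h'(4) = 8, so x(1) = 4 − 5/8 = 27/8.

27/8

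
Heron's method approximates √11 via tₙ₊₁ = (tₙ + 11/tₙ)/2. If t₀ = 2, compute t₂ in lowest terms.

401/120

t₁ = (2 + 11/2)/2 = 15/4.
t₂ = (15/4 + 11/(15/4))/2 = 401/120.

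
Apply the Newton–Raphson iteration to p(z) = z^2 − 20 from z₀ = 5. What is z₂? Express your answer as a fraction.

161/36

p'(z) = 2z.
p(5) = 5, p'(5) = 10, so z₁ = 5 − 5/10 = 9/2.
p(9/2) = 1/4, p'(9/2) = 9, so z₂ = (9/2) − (1/4)/9 = 161/36.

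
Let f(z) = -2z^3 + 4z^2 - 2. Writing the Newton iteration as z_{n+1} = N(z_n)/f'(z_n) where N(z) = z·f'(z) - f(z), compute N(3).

f'(z) = -6z^2 + 8z.
N(z) = z·f'(z) - f(z) = z·(-6z^2 + 8z) - (-2z^3 + 4z^2 - 2) = -4z^3 + 4z^2 + 2.
N(3) = -70.

-70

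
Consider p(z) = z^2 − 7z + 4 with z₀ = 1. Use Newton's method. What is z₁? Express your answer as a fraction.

p'(z) = 2z − 7.
p(1) = −2, p'(1) = −5, so z₁ = 1 − (−2)/(−5) = 3/5.

3/5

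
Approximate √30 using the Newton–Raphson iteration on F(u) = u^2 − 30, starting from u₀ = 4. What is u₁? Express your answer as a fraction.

F'(u) = 2u.
F(4) = −14, F'(4) = 8, so u₁ = 4 − (−14)/8 = 23/4.

23/4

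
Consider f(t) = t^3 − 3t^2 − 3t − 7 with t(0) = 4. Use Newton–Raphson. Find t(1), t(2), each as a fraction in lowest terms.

f'(t) = 3t^2 − 6t − 3.
f(4) = −3, f'(4) = 21, so t(1) = 4 − (−3)/21 = 29/7.
f(29/7) = 64/343, f'(29/7) = 1158/49, so t(2) = (29/7) − (64/343)/(1158/49) = 16759/4053.

t(1) = 29/7, t(2) = 16759/4053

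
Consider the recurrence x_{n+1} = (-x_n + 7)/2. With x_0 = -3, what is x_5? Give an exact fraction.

5/2

x_1 = (-(-3) + 7)/2 = 5.
x_2 = (-5 + 7)/2 = 1.
x_3 = (-1 + 7)/2 = 3.
x_4 = (-3 + 7)/2 = 2.
x_5 = (-2 + 7)/2 = 5/2.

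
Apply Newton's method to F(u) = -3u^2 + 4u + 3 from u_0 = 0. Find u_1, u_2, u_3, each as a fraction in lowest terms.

F'(u) = -6u + 4.
F(0) = 3, F'(0) = 4, so u_1 = 0 - 3/4 = -3/4.
F(-3/4) = -27/16, F'(-3/4) = 17/2, so u_2 = (-3/4) - (-27/16)/(17/2) = -75/136.
F(-75/136) = -2187/18496, F'(-75/136) = 497/68, so u_3 = (-75/136) - (-2187/18496)/(497/68) = -72363/135184.

u_1 = -3/4, u_2 = -75/136, u_3 = -72363/135184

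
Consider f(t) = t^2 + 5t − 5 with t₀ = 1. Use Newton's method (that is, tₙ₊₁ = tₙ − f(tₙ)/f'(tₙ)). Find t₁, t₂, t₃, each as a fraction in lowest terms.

f'(t) = 2t + 5.
f(1) = 1, f'(1) = 7, so t₁ = 1 − 1/7 = 6/7.
f(6/7) = 1/49, f'(6/7) = 47/7, so t₂ = (6/7) − (1/49)/(47/7) = 281/329.
f(281/329) = 1/108241, f'(281/329) = 2207/329, so t₃ = (281/329) − (1/108241)/(2207/329) = 620166/726103.

t₁ = 6/7, t₂ = 281/329, t₃ = 620166/726103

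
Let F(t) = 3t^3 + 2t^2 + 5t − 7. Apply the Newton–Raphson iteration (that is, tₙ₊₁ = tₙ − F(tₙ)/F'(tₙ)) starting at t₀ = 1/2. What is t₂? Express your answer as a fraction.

650779/796610

F'(t) = 9t^2 + 4t + 5.
F(1/2) = −29/8, F'(1/2) = 37/4, so t₁ = (1/2) − (−29/8)/(37/4) = 33/37.
F(33/37) = 59711/50653, F'(33/37) = 21530/1369, so t₂ = (33/37) − (59711/50653)/(21530/1369) = 650779/796610.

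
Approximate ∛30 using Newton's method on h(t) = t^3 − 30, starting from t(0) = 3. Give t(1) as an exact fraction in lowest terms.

28/9

h'(t) = 3t^2.
h(3) = −3, h'(3) = 27, so t(1) = 3 − (−3)/27 = 28/9.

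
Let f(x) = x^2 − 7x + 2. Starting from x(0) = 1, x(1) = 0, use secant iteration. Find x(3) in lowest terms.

f(1) = −4, f(0) = 2. x(2) = 0 − 2·(0 − 1)/(2 − (−4)) = 1/3.
f(0) = 2, f(1/3) = −2/9. x(3) = (1/3) − (−2/9)·((1/3) − 0)/((−2/9) − 2) = 3/10.

3/10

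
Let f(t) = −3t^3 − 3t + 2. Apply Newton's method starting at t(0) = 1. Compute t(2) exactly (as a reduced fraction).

34/63

f'(t) = −9t^2 − 3.
f(1) = −4, f'(1) = −12, so t(1) = 1 − (−4)/(−12) = 2/3.
f(2/3) = −8/9, f'(2/3) = −7, so t(2) = (2/3) − (−8/9)/(−7) = 34/63.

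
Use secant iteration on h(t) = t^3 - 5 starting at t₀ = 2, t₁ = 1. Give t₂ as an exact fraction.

h(2) = 3, h(1) = -4. t₂ = 1 - (-4)·(1 - 2)/((-4) - 3) = 11/7.

11/7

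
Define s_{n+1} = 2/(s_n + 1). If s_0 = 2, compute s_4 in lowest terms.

s_1 = 2/(2 + 1) = 2/3.
s_2 = 2/(2/3 + 1) = 6/5.
s_3 = 2/(6/5 + 1) = 10/11.
s_4 = 2/(10/11 + 1) = 22/21.

22/21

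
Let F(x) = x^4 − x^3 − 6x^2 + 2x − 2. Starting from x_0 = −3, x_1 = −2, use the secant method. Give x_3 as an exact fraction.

F(−3) = 46, F(−2) = −6. x_2 = (−2) − (−6)·((−2) − (−3))/((−6) − 46) = −55/26.
F(−2) = −6, F(−55/26) = −1640337/456976. x_3 = (−55/26) − (−1640337/456976)·((−55/26) − (−2))/((−1640337/456976) − (−6)) = −279934/122391.

−279934/122391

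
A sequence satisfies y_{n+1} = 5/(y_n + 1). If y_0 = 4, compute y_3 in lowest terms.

10/7

y_1 = 5/(4 + 1) = 1.
y_2 = 5/(1 + 1) = 5/2.
y_3 = 5/(5/2 + 1) = 10/7.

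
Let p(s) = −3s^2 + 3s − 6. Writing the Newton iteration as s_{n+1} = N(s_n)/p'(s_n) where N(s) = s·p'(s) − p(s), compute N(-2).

p'(s) = −6s + 3.
N(s) = s·p'(s) − p(s) = s·(−6s + 3) − (−3s^2 + 3s − 6) = −3s^2 + 6.
N(-2) = −6.

−6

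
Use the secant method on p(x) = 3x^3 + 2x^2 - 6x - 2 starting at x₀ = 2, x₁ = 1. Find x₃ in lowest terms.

p(2) = 18, p(1) = -3. x₂ = 1 - (-3)·(1 - 2)/((-3) - 18) = 8/7.
p(1) = -3, p(8/7) = -606/343. x₃ = (8/7) - (-606/343)·((8/7) - 1)/((-606/343) - (-3)) = 190/141.

190/141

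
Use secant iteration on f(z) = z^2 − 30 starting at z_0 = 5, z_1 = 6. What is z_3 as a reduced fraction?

f(5) = −5, f(6) = 6. z_2 = 6 − 6·(6 − 5)/(6 − (−5)) = 60/11.
f(6) = 6, f(60/11) = −30/121. z_3 = (60/11) − (−30/121)·((60/11) − 6)/((−30/121) − 6) = 115/21.

115/21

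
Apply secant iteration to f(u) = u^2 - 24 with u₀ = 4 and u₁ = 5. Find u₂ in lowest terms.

44/9

f(4) = -8, f(5) = 1. u₂ = 5 - 1·(5 - 4)/(1 - (-8)) = 44/9.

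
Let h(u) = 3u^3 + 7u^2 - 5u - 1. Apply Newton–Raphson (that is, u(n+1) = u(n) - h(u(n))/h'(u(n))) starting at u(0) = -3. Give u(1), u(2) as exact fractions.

h'(u) = 9u^2 + 14u - 5.
h(-3) = -4, h'(-3) = 34, so u(1) = (-3) - (-4)/34 = -49/17.
h(-49/17) = -1336/4913, h'(-49/17) = 8502/289, so u(2) = (-49/17) - (-1336/4913)/(8502/289) = -207631/72267.

u(1) = -49/17, u(2) = -207631/72267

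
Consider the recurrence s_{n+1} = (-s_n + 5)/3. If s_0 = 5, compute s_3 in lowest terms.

s_1 = (-5 + 5)/3 = 0.
s_2 = (-0 + 5)/3 = 5/3.
s_3 = (-(5/3) + 5)/3 = 10/9.

10/9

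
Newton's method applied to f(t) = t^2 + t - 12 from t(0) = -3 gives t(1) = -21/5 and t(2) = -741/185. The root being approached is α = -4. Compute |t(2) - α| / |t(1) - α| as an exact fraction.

1/37

t(1) - α = -21/5 - (-4) = -21/5 + 4 = -1/5, so |t(1) - α| = 1/5.
t(2) - α = -741/185 - (-4) = -741/185 + 4 = -1/185, so |t(2) - α| = 1/185.
Ratio = (1/185) / (1/5) = 1/37.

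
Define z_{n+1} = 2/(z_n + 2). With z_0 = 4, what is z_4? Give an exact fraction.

20/27

z_1 = 2/(4 + 2) = 1/3.
z_2 = 2/(1/3 + 2) = 6/7.
z_3 = 2/(6/7 + 2) = 7/10.
z_4 = 2/(7/10 + 2) = 20/27.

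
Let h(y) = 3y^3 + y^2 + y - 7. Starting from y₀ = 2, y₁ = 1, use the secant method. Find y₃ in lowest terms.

h(2) = 23, h(1) = -2. y₂ = 1 - (-2)·(1 - 2)/((-2) - 23) = 27/25.
h(1) = -2, h(27/25) = -15226/15625. y₃ = (27/25) - (-15226/15625)·((27/25) - 1)/((-15226/15625) - (-2)) = 4631/4006.

4631/4006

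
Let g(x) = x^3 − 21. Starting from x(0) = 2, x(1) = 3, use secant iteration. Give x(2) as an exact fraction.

51/19

g(2) = −13, g(3) = 6. x(2) = 3 − 6·(3 − 2)/(6 − (−13)) = 51/19.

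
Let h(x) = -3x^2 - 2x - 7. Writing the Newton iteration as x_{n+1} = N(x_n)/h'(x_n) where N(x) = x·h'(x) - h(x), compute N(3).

h'(x) = -6x - 2.
N(x) = x·h'(x) - h(x) = x·(-6x - 2) - (-3x^2 - 2x - 7) = -3x^2 + 7.
N(3) = -20.

-20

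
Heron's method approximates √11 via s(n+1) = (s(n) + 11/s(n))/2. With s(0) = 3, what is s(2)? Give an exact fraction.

199/60

s(1) = (3 + 11/3)/2 = 10/3.
s(2) = (10/3 + 11/(10/3))/2 = 199/60.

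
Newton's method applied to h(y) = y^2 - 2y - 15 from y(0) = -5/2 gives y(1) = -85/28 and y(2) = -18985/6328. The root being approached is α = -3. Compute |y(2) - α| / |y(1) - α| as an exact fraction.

1/226

y(1) - α = -85/28 - (-3) = -85/28 + 3 = -1/28, so |y(1) - α| = 1/28.
y(2) - α = -18985/6328 - (-3) = -18985/6328 + 3 = -1/6328, so |y(2) - α| = 1/6328.
Ratio = (1/6328) / (1/28) = 1/226.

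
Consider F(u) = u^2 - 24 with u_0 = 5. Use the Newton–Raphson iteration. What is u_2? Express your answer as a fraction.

4801/980

F'(u) = 2u.
F(5) = 1, F'(5) = 10, so u_1 = 5 - 1/10 = 49/10.
F(49/10) = 1/100, F'(49/10) = 49/5, so u_2 = (49/10) - (1/100)/(49/5) = 4801/980.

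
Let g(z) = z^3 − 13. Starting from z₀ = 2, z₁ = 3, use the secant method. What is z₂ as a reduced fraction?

43/19

g(2) = −5, g(3) = 14. z₂ = 3 − 14·(3 − 2)/(14 − (−5)) = 43/19.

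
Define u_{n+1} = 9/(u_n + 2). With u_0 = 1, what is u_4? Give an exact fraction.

u_1 = 9/(1 + 2) = 3.
u_2 = 9/(3 + 2) = 9/5.
u_3 = 9/(9/5 + 2) = 45/19.
u_4 = 9/(45/19 + 2) = 171/83.

171/83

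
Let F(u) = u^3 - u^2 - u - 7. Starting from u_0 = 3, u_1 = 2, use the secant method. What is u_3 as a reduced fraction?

3911/1533

F(3) = 8, F(2) = -5. u_2 = 2 - (-5)·(2 - 3)/((-5) - 8) = 31/13.
F(2) = -5, F(31/13) = -3320/2197. u_3 = (31/13) - (-3320/2197)·((31/13) - 2)/((-3320/2197) - (-5)) = 3911/1533.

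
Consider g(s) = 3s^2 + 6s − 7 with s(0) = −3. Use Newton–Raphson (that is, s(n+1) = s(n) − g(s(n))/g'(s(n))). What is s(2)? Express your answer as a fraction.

g'(s) = 6s + 6.
g(−3) = 2, g'(−3) = −12, so s(1) = (−3) − 2/(−12) = −17/6.
g(−17/6) = 1/12, g'(−17/6) = −11, so s(2) = (−17/6) − (1/12)/(−11) = −373/132.

−373/132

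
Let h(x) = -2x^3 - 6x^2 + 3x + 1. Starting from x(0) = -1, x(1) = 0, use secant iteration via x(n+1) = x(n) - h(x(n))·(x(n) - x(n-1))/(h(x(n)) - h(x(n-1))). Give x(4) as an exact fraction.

-682129/2956515

h(-1) = -6, h(0) = 1. x(2) = 0 - 1·(0 - (-1))/(1 - (-6)) = -1/7.
h(0) = 1, h(-1/7) = 156/343. x(3) = (-1/7) - (156/343)·((-1/7) - 0)/((156/343) - 1) = -49/187.
h(-1/7) = 156/343, h(-49/187) = -1059864/6539203. x(4) = (-49/187) - (-1059864/6539203)·((-49/187) - (-1/7))/((-1059864/6539203) - (156/343)) = -682129/2956515.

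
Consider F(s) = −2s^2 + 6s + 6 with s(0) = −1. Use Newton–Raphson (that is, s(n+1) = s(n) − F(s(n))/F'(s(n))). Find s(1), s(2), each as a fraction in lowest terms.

F'(s) = −4s + 6.
F(−1) = −2, F'(−1) = 10, so s(1) = (−1) − (−2)/10 = −4/5.
F(−4/5) = −2/25, F'(−4/5) = 46/5, so s(2) = (−4/5) − (−2/25)/(46/5) = −91/115.

s(1) = −4/5, s(2) = −91/115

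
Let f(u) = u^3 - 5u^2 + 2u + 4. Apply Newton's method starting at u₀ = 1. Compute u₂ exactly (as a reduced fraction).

f'(u) = 3u^2 - 10u + 2.
f(1) = 2, f'(1) = -5, so u₁ = 1 - 2/(-5) = 7/5.
f(7/5) = -32/125, f'(7/5) = -153/25, so u₂ = (7/5) - (-32/125)/(-153/25) = 1039/765.

1039/765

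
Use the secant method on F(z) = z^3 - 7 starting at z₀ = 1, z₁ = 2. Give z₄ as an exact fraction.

99535299/52030837

F(1) = -6, F(2) = 1. z₂ = 2 - 1·(2 - 1)/(1 - (-6)) = 13/7.
F(2) = 1, F(13/7) = -204/343. z₃ = (13/7) - (-204/343)·((13/7) - 2)/((-204/343) - 1) = 1045/547.
F(13/7) = -204/343, F(1045/547) = -4505136/163667323. z₄ = (1045/547) - (-4505136/163667323)·((1045/547) - (13/7))/((-4505136/163667323) - (-204/343)) = 99535299/52030837.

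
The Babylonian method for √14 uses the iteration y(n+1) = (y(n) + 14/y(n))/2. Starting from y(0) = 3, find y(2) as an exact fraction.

1033/276

y(1) = (3 + 14/3)/2 = 23/6.
y(2) = (23/6 + 14/(23/6))/2 = 1033/276.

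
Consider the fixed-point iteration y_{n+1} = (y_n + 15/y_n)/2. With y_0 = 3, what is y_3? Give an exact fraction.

1921/496

y_1 = (3 + 15/3)/2 = 4.
y_2 = (4 + 15/4)/2 = 31/8.
y_3 = (31/8 + 15/(31/8))/2 = 1921/496.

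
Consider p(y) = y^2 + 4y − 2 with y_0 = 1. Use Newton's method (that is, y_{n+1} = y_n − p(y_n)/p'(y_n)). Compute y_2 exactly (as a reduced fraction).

9/20

p'(y) = 2y + 4.
p(1) = 3, p'(1) = 6, so y_1 = 1 − 3/6 = 1/2.
p(1/2) = 1/4, p'(1/2) = 5, so y_2 = (1/2) − (1/4)/5 = 9/20.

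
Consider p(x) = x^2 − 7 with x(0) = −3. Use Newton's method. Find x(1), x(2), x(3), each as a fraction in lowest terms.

x(1) = −8/3, x(2) = −127/48, x(3) = −32257/12192

p'(x) = 2x.
p(−3) = 2, p'(−3) = −6, so x(1) = (−3) − 2/(−6) = −8/3.
p(−8/3) = 1/9, p'(−8/3) = −16/3, so x(2) = (−8/3) − (1/9)/(−16/3) = −127/48.
p(−127/48) = 1/2304, p'(−127/48) = −127/24, so x(3) = (−127/48) − (1/2304)/(−127/24) = −32257/12192.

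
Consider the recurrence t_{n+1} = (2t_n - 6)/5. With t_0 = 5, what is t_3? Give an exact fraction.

-194/125

t_1 = (2·5 - 6)/5 = 4/5.
t_2 = (2·(4/5) - 6)/5 = -22/25.
t_3 = (2·(-22/25) - 6)/5 = -194/125.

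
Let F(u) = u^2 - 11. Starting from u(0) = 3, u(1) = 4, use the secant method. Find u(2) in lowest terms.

23/7

F(3) = -2, F(4) = 5. u(2) = 4 - 5·(4 - 3)/(5 - (-2)) = 23/7.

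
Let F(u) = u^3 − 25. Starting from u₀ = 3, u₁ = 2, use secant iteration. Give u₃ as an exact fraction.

19255/6559

F(3) = 2, F(2) = −17. u₂ = 2 − (−17)·(2 − 3)/((−17) − 2) = 55/19.
F(2) = −17, F(55/19) = −5100/6859. u₃ = (55/19) − (−5100/6859)·((55/19) − 2)/((−5100/6859) − (−17)) = 19255/6559.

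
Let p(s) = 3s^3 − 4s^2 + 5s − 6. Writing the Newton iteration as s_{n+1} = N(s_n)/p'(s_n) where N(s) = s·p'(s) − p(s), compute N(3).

132

p'(s) = 9s^2 − 8s + 5.
N(s) = s·p'(s) − p(s) = s·(9s^2 − 8s + 5) − (3s^3 − 4s^2 + 5s − 6) = 6s^3 − 4s^2 + 6.
N(3) = 132.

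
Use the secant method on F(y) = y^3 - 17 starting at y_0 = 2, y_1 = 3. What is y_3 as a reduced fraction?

F(2) = -9, F(3) = 10. y_2 = 3 - 10·(3 - 2)/(10 - (-9)) = 47/19.
F(3) = 10, F(47/19) = -12780/6859. y_3 = (47/19) - (-12780/6859)·((47/19) - 3)/((-12780/6859) - 10) = 20801/8137.

20801/8137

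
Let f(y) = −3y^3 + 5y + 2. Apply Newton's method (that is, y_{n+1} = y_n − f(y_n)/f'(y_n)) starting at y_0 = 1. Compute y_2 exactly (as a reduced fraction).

50/31

f'(y) = −9y^2 + 5.
f(1) = 4, f'(1) = −4, so y_1 = 1 − 4/(−4) = 2.
f(2) = −12, f'(2) = −31, so y_2 = 2 − (−12)/(−31) = 50/31.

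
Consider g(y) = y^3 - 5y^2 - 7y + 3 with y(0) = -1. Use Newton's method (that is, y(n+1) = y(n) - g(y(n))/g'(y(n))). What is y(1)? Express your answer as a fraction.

-5/3

g'(y) = 3y^2 - 10y - 7.
g(-1) = 4, g'(-1) = 6, so y(1) = (-1) - 4/6 = -5/3.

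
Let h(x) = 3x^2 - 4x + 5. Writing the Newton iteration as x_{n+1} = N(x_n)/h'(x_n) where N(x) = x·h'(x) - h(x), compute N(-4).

h'(x) = 6x - 4.
N(x) = x·h'(x) - h(x) = x·(6x - 4) - (3x^2 - 4x + 5) = 3x^2 - 5.
N(-4) = 43.

43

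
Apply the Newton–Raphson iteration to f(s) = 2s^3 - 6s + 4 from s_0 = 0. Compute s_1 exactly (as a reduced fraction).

f'(s) = 6s^2 - 6.
f(0) = 4, f'(0) = -6, so s_1 = 0 - 4/(-6) = 2/3.

2/3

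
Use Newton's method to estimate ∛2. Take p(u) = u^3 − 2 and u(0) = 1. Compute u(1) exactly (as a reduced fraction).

p'(u) = 3u^2.
p(1) = −1, p'(1) = 3, so u(1) = 1 − (−1)/3 = 4/3.

4/3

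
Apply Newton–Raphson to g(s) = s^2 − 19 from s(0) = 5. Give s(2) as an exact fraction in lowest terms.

959/220

g'(s) = 2s.
g(5) = 6, g'(5) = 10, so s(1) = 5 − 6/10 = 22/5.
g(22/5) = 9/25, g'(22/5) = 44/5, so s(2) = (22/5) − (9/25)/(44/5) = 959/220.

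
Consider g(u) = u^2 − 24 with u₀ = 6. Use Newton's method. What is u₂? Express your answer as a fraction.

49/10

g'(u) = 2u.
g(6) = 12, g'(6) = 12, so u₁ = 6 − 12/12 = 5.
g(5) = 1, g'(5) = 10, so u₂ = 5 − 1/10 = 49/10.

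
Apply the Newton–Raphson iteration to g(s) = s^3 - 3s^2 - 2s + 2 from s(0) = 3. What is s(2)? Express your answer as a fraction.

17439/5089

g'(s) = 3s^2 - 6s - 2.
g(3) = -4, g'(3) = 7, so s(1) = 3 - (-4)/7 = 25/7.
g(25/7) = 736/343, g'(25/7) = 727/49, so s(2) = (25/7) - (736/343)/(727/49) = 17439/5089.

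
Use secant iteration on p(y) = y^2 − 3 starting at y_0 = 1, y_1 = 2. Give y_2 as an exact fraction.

5/3

p(1) = −2, p(2) = 1. y_2 = 2 − 1·(2 − 1)/(1 − (−2)) = 5/3.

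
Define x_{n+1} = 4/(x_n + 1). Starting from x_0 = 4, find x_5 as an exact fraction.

x_1 = 4/(4 + 1) = 4/5.
x_2 = 4/(4/5 + 1) = 20/9.
x_3 = 4/(20/9 + 1) = 36/29.
x_4 = 4/(36/29 + 1) = 116/65.
x_5 = 4/(116/65 + 1) = 260/181.

260/181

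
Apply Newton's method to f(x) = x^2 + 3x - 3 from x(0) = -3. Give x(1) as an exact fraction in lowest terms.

f'(x) = 2x + 3.
f(-3) = -3, f'(-3) = -3, so x(1) = (-3) - (-3)/(-3) = -4.

-4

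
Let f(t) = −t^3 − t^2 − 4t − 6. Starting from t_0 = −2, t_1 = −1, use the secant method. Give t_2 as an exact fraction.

−5/4

f(−2) = 6, f(−1) = −2. t_2 = (−1) − (−2)·((−1) − (−2))/((−2) − 6) = −5/4.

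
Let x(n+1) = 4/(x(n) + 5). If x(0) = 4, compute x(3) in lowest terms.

196/281

x(1) = 4/(4 + 5) = 4/9.
x(2) = 4/(4/9 + 5) = 36/49.
x(3) = 4/(36/49 + 5) = 196/281.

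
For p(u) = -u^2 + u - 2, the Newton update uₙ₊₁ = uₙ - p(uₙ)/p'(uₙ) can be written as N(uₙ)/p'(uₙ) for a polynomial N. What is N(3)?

p'(u) = -2u + 1.
N(u) = u·p'(u) - p(u) = u·(-2u + 1) - (-u^2 + u - 2) = -u^2 + 2.
N(3) = -7.

-7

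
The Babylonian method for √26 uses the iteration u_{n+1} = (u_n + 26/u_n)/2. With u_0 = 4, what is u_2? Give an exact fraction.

u_1 = (4 + 26/4)/2 = 21/4.
u_2 = (21/4 + 26/(21/4))/2 = 857/168.

857/168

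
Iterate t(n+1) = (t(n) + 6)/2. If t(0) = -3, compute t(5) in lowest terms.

183/32

t(1) = ((-3) + 6)/2 = 3/2.
t(2) = ((3/2) + 6)/2 = 15/4.
t(3) = ((15/4) + 6)/2 = 39/8.
t(4) = ((39/8) + 6)/2 = 87/16.
t(5) = ((87/16) + 6)/2 = 183/32.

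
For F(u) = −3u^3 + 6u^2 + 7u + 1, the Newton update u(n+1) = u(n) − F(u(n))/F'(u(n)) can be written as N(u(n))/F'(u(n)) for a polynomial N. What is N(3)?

F'(u) = −9u^2 + 12u + 7.
N(u) = u·F'(u) − F(u) = u·(−9u^2 + 12u + 7) − (−3u^3 + 6u^2 + 7u + 1) = −6u^3 + 6u^2 − 1.
N(3) = −109.

−109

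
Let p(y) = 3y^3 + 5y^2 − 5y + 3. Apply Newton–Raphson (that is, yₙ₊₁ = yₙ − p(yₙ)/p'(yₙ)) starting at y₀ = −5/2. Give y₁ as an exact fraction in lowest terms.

p'(y) = 9y^2 + 10y − 5.
p(−5/2) = −1/8, p'(−5/2) = 105/4, so y₁ = (−5/2) − (−1/8)/(105/4) = −262/105.

−262/105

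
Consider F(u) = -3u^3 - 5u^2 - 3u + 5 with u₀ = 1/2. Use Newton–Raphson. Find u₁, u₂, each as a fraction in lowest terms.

u₁ = 28/41, u₂ = 637037/966739

F'(u) = -9u^2 - 10u - 3.
F(1/2) = 15/8, F'(1/2) = -41/4, so u₁ = (1/2) - (15/8)/(-41/4) = 28/41.
F(28/41) = -23175/68921, F'(28/41) = -23579/1681, so u₂ = (28/41) - (-23175/68921)/(-23579/1681) = 637037/966739.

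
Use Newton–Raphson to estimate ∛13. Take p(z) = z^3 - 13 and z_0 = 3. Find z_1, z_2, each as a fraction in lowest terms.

z_1 = 67/27, z_2 = 857405/363609

p'(z) = 3z^2.
p(3) = 14, p'(3) = 27, so z_1 = 3 - 14/27 = 67/27.
p(67/27) = 44884/19683, p'(67/27) = 4489/243, so z_2 = (67/27) - (44884/19683)/(4489/243) = 857405/363609.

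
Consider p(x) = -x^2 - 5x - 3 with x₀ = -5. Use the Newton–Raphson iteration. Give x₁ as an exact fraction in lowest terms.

p'(x) = -2x - 5.
p(-5) = -3, p'(-5) = 5, so x₁ = (-5) - (-3)/5 = -22/5.

-22/5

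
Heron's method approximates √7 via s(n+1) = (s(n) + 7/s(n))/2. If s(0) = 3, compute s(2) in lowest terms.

127/48

s(1) = (3 + 7/3)/2 = 8/3.
s(2) = (8/3 + 7/(8/3))/2 = 127/48.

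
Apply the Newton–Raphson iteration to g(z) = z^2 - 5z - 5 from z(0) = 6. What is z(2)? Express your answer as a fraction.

1926/329

g'(z) = 2z - 5.
g(6) = 1, g'(6) = 7, so z(1) = 6 - 1/7 = 41/7.
g(41/7) = 1/49, g'(41/7) = 47/7, so z(2) = (41/7) - (1/49)/(47/7) = 1926/329.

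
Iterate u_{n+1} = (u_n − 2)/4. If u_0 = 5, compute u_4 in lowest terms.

−165/256

u_1 = (5 − 2)/4 = 3/4.
u_2 = ((3/4) − 2)/4 = −5/16.
u_3 = ((−5/16) − 2)/4 = −37/64.
u_4 = ((−37/64) − 2)/4 = −165/256.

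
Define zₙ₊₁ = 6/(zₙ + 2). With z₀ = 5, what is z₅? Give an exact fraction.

426/265

z₁ = 6/(5 + 2) = 6/7.
z₂ = 6/(6/7 + 2) = 21/10.
z₃ = 6/(21/10 + 2) = 60/41.
z₄ = 6/(60/41 + 2) = 123/71.
z₅ = 6/(123/71 + 2) = 426/265.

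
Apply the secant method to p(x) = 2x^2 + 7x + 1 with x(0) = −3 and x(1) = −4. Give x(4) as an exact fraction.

−7771/2319

p(−3) = −2, p(−4) = 5. x(2) = (−4) − 5·((−4) − (−3))/(5 − (−2)) = −23/7.
p(−4) = 5, p(−23/7) = −20/49. x(3) = (−23/7) − (−20/49)·((−23/7) − (−4))/((−20/49) − 5) = −177/53.
p(−23/7) = −20/49, p(−177/53) = −200/2809. x(4) = (−177/53) − (−200/2809)·((−177/53) − (−23/7))/((−200/2809) − (−20/49)) = −7771/2319.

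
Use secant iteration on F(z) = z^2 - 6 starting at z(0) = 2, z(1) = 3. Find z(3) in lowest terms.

22/9

F(2) = -2, F(3) = 3. z(2) = 3 - 3·(3 - 2)/(3 - (-2)) = 12/5.
F(3) = 3, F(12/5) = -6/25. z(3) = (12/5) - (-6/25)·((12/5) - 3)/((-6/25) - 3) = 22/9.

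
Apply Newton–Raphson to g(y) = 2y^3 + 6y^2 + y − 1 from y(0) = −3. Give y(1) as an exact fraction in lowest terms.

−53/19

g'(y) = 6y^2 + 12y + 1.
g(−3) = −4, g'(−3) = 19, so y(1) = (−3) − (−4)/19 = −53/19.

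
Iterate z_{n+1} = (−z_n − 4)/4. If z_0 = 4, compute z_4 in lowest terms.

z_1 = (−4 − 4)/4 = −2.
z_2 = (−(−2) − 4)/4 = −1/2.
z_3 = (−(−1/2) − 4)/4 = −7/8.
z_4 = (−(−7/8) − 4)/4 = −25/32.

−25/32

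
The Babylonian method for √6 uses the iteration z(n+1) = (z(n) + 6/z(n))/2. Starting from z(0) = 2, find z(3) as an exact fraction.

z(1) = (2 + 6/2)/2 = 5/2.
z(2) = (5/2 + 6/(5/2))/2 = 49/20.
z(3) = (49/20 + 6/(49/20))/2 = 4801/1960.

4801/1960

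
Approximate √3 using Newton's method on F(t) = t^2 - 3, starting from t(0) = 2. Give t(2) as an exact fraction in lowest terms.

97/56

F'(t) = 2t.
F(2) = 1, F'(2) = 4, so t(1) = 2 - 1/4 = 7/4.
F(7/4) = 1/16, F'(7/4) = 7/2, so t(2) = (7/4) - (1/16)/(7/2) = 97/56.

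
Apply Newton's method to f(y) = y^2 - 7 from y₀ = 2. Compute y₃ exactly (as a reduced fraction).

f'(y) = 2y.
f(2) = -3, f'(2) = 4, so y₁ = 2 - (-3)/4 = 11/4.
f(11/4) = 9/16, f'(11/4) = 11/2, so y₂ = (11/4) - (9/16)/(11/2) = 233/88.
f(233/88) = 81/7744, f'(233/88) = 233/44, so y₃ = (233/88) - (81/7744)/(233/44) = 108497/41008.

108497/41008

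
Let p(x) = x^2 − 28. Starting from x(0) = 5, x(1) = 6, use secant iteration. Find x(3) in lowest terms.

p(5) = −3, p(6) = 8. x(2) = 6 − 8·(6 − 5)/(8 − (−3)) = 58/11.
p(6) = 8, p(58/11) = −24/121. x(3) = (58/11) − (−24/121)·((58/11) − 6)/((−24/121) − 8) = 164/31.

164/31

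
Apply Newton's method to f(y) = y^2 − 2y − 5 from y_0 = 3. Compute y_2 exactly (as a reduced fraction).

69/20

f'(y) = 2y − 2.
f(3) = −2, f'(3) = 4, so y_1 = 3 − (−2)/4 = 7/2.
f(7/2) = 1/4, f'(7/2) = 5, so y_2 = (7/2) − (1/4)/5 = 69/20.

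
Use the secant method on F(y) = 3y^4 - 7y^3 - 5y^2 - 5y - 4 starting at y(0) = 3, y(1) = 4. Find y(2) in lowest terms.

F(3) = -10, F(4) = 216. y(2) = 4 - 216·(4 - 3)/(216 - (-10)) = 344/113.

344/113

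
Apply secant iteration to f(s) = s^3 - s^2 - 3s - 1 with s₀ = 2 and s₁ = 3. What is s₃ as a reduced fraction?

f(2) = -3, f(3) = 8. s₂ = 3 - 8·(3 - 2)/(8 - (-3)) = 25/11.
f(3) = 8, f(25/11) = -1656/1331. s₃ = (25/11) - (-1656/1331)·((25/11) - 3)/((-1656/1331) - 8) = 1823/769.

1823/769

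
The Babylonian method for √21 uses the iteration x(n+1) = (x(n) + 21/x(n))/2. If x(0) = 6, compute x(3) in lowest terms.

x(1) = (6 + 21/6)/2 = 19/4.
x(2) = (19/4 + 21/(19/4))/2 = 697/152.
x(3) = (697/152 + 21/(697/152))/2 = 970993/211888.

970993/211888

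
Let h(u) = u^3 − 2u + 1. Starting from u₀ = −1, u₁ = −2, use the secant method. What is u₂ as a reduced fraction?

−7/5

h(−1) = 2, h(−2) = −3. u₂ = (−2) − (−3)·((−2) − (−1))/((−3) − 2) = −7/5.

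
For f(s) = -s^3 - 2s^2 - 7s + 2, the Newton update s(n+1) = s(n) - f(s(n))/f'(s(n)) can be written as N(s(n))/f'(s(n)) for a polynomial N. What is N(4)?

-162

f'(s) = -3s^2 - 4s - 7.
N(s) = s·f'(s) - f(s) = s·(-3s^2 - 4s - 7) - (-s^3 - 2s^2 - 7s + 2) = -2s^3 - 2s^2 - 2.
N(4) = -162.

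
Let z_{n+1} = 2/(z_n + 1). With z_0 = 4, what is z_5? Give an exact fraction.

z_1 = 2/(4 + 1) = 2/5.
z_2 = 2/(2/5 + 1) = 10/7.
z_3 = 2/(10/7 + 1) = 14/17.
z_4 = 2/(14/17 + 1) = 34/31.
z_5 = 2/(34/31 + 1) = 62/65.

62/65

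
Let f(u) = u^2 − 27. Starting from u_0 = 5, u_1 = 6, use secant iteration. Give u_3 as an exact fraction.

213/41

f(5) = −2, f(6) = 9. u_2 = 6 − 9·(6 − 5)/(9 − (−2)) = 57/11.
f(6) = 9, f(57/11) = −18/121. u_3 = (57/11) − (−18/121)·((57/11) − 6)/((−18/121) − 9) = 213/41.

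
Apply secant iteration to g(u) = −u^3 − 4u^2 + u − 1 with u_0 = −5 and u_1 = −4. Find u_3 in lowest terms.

g(−5) = 19, g(−4) = −5. u_2 = (−4) − (−5)·((−4) − (−5))/((−5) − 19) = −101/24.
g(−4) = −5, g(−101/24) = −20995/13824. u_3 = (−101/24) − (−20995/13824)·((−101/24) − (−4))/((−20995/13824) − (−5)) = −8276/1925.

−8276/1925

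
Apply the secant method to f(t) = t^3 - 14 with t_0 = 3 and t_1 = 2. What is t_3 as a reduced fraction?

2045/842

f(3) = 13, f(2) = -6. t_2 = 2 - (-6)·(2 - 3)/((-6) - 13) = 44/19.
f(2) = -6, f(44/19) = -10842/6859. t_3 = (44/19) - (-10842/6859)·((44/19) - 2)/((-10842/6859) - (-6)) = 2045/842.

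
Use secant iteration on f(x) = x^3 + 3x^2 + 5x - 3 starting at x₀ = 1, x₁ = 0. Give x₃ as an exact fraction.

27/55

f(1) = 6, f(0) = -3. x₂ = 0 - (-3)·(0 - 1)/((-3) - 6) = 1/3.
f(0) = -3, f(1/3) = -26/27. x₃ = (1/3) - (-26/27)·((1/3) - 0)/((-26/27) - (-3)) = 27/55.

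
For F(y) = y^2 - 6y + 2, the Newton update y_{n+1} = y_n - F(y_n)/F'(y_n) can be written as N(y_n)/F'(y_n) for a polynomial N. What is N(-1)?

-1

F'(y) = 2y - 6.
N(y) = y·F'(y) - F(y) = y·(2y - 6) - (y^2 - 6y + 2) = y^2 - 2.
N(-1) = -1.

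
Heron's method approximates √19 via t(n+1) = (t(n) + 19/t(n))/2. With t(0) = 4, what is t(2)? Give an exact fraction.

t(1) = (4 + 19/4)/2 = 35/8.
t(2) = (35/8 + 19/(35/8))/2 = 2441/560.

2441/560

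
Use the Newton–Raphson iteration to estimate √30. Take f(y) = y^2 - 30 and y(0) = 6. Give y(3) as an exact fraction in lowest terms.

f'(y) = 2y.
f(6) = 6, f'(6) = 12, so y(1) = 6 - 6/12 = 11/2.
f(11/2) = 1/4, f'(11/2) = 11, so y(2) = (11/2) - (1/4)/11 = 241/44.
f(241/44) = 1/1936, f'(241/44) = 241/22, so y(3) = (241/44) - (1/1936)/(241/22) = 116161/21208.

116161/21208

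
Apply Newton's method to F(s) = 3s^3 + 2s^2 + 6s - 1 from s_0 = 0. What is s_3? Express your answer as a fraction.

F'(s) = 9s^2 + 4s + 6.
F(0) = -1, F'(0) = 6, so s_1 = 0 - (-1)/6 = 1/6.
F(1/6) = 5/72, F'(1/6) = 83/12, so s_2 = (1/6) - (5/72)/(83/12) = 13/83.
F(13/83) = 200/571787, F'(13/83) = 47171/6889, so s_3 = (13/83) - (200/571787)/(47171/6889) = 613023/3915193.

613023/3915193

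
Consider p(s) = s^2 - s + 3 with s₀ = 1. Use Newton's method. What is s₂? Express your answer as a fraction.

p'(s) = 2s - 1.
p(1) = 3, p'(1) = 1, so s₁ = 1 - 3/1 = -2.
p(-2) = 9, p'(-2) = -5, so s₂ = (-2) - 9/(-5) = -1/5.

-1/5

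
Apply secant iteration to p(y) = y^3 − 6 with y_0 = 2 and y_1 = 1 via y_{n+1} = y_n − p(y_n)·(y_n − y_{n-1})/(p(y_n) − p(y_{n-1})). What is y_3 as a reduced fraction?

522/277

p(2) = 2, p(1) = −5. y_2 = 1 − (−5)·(1 − 2)/((−5) − 2) = 12/7.
p(1) = −5, p(12/7) = −330/343. y_3 = (12/7) − (−330/343)·((12/7) − 1)/((−330/343) − (−5)) = 522/277.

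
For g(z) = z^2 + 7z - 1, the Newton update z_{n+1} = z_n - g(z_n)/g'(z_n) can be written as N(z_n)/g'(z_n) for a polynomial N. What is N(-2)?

5

g'(z) = 2z + 7.
N(z) = z·g'(z) - g(z) = z·(2z + 7) - (z^2 + 7z - 1) = z^2 + 1.
N(-2) = 5.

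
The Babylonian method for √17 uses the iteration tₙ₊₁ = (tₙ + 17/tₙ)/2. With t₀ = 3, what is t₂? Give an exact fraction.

t₁ = (3 + 17/3)/2 = 13/3.
t₂ = (13/3 + 17/(13/3))/2 = 161/39.

161/39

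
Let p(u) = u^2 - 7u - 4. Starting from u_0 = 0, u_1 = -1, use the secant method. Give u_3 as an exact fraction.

-9/17

p(0) = -4, p(-1) = 4. u_2 = (-1) - 4·((-1) - 0)/(4 - (-4)) = -1/2.
p(-1) = 4, p(-1/2) = -1/4. u_3 = (-1/2) - (-1/4)·((-1/2) - (-1))/((-1/4) - 4) = -9/17.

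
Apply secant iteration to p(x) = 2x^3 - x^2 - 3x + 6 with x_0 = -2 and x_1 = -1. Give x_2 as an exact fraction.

p(-2) = -8, p(-1) = 6. x_2 = (-1) - 6·((-1) - (-2))/(6 - (-8)) = -10/7.

-10/7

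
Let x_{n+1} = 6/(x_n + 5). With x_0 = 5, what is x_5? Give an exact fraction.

x_1 = 6/(5 + 5) = 3/5.
x_2 = 6/(3/5 + 5) = 15/14.
x_3 = 6/(15/14 + 5) = 84/85.
x_4 = 6/(84/85 + 5) = 510/509.
x_5 = 6/(510/509 + 5) = 3054/3055.

3054/3055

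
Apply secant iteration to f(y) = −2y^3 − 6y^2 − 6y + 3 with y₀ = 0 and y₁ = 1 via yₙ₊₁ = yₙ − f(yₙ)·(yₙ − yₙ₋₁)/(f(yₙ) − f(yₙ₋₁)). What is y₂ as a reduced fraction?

3/14

f(0) = 3, f(1) = −11. y₂ = 1 − (−11)·(1 − 0)/((−11) − 3) = 3/14.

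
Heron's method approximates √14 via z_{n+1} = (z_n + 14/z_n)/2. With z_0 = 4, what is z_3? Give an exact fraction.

403201/107760

z_1 = (4 + 14/4)/2 = 15/4.
z_2 = (15/4 + 14/(15/4))/2 = 449/120.
z_3 = (449/120 + 14/(449/120))/2 = 403201/107760.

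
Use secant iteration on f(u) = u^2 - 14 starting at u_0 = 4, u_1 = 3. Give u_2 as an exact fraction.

f(4) = 2, f(3) = -5. u_2 = 3 - (-5)·(3 - 4)/((-5) - 2) = 26/7.

26/7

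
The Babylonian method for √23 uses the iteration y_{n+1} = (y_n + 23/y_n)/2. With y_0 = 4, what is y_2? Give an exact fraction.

y_1 = (4 + 23/4)/2 = 39/8.
y_2 = (39/8 + 23/(39/8))/2 = 2993/624.

2993/624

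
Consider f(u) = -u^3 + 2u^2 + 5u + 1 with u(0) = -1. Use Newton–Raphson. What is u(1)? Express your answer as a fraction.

-3/2

f'(u) = -3u^2 + 4u + 5.
f(-1) = -1, f'(-1) = -2, so u(1) = (-1) - (-1)/(-2) = -3/2.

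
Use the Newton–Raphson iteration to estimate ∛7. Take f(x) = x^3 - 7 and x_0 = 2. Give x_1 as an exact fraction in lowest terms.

23/12

f'(x) = 3x^2.
f(2) = 1, f'(2) = 12, so x_1 = 2 - 1/12 = 23/12.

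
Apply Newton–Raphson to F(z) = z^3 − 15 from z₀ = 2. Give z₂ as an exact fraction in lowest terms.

42751/17298

F'(z) = 3z^2.
F(2) = −7, F'(2) = 12, so z₁ = 2 − (−7)/12 = 31/12.
F(31/12) = 3871/1728, F'(31/12) = 961/48, so z₂ = (31/12) − (3871/1728)/(961/48) = 42751/17298.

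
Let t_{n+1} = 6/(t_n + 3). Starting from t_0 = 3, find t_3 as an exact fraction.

4/3

t_1 = 6/(3 + 3) = 1.
t_2 = 6/(1 + 3) = 3/2.
t_3 = 6/(3/2 + 3) = 4/3.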